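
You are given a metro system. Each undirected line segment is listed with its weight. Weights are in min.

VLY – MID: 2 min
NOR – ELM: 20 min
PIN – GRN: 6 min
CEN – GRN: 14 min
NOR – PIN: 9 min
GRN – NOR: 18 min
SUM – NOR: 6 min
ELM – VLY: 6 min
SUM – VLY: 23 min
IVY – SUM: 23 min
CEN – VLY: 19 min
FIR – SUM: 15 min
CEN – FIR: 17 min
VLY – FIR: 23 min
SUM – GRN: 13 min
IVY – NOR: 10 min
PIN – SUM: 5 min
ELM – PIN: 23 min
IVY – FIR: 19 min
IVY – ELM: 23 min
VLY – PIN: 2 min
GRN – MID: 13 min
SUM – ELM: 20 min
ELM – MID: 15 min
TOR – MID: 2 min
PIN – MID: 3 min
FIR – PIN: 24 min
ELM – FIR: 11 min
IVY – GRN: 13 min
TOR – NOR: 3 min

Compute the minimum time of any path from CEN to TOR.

23 min

Candidate routes:
CEN - VLY - PIN - MID - TOR: 19+2+3+2 = 26
CEN - GRN - PIN - MID - TOR: 14+6+3+2 = 25
CEN - VLY - MID - TOR: 19+2+2 = 23
Cheapest is CEN - VLY - MID - TOR at 23 min.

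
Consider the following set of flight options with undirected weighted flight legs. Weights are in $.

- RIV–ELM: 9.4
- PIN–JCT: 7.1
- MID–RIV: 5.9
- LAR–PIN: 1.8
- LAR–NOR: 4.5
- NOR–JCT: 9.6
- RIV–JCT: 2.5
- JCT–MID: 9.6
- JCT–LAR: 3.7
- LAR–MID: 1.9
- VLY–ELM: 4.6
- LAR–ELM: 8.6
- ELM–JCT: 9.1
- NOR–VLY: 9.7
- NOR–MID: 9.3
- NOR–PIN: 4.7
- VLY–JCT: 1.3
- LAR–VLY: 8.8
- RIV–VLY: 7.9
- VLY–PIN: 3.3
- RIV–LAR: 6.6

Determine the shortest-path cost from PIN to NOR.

$4.7

Shortest distances from PIN:
PIN: 0
LAR: 1.8  (via PIN)
VLY: 3.3  (via PIN)
MID: 3.7  (via LAR)
JCT: 4.6  (via VLY)
NOR: 4.7  (via PIN)
Shortest route: PIN–NOR = $4.7.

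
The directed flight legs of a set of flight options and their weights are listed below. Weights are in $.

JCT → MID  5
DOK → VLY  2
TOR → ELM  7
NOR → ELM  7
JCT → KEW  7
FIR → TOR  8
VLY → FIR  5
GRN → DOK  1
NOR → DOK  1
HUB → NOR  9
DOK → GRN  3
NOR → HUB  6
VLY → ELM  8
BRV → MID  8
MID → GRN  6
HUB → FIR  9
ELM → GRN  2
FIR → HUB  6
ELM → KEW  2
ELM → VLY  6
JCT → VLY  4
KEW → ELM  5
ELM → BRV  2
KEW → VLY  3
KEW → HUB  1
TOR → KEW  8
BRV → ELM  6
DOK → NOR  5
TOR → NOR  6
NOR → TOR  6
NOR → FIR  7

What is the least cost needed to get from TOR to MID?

Running Dijkstra from TOR:
TOR: 0
NOR: 6  (via TOR)
ELM: 7  (via TOR)
DOK: 7  (via NOR)
KEW: 8  (via TOR)
BRV: 9  (via ELM)
HUB: 9  (via KEW)
VLY: 9  (via DOK)
GRN: 9  (via ELM)
FIR: 13  (via NOR)
MID: 17  (via BRV)
Shortest route: TOR → ELM → BRV → MID = $17.

$17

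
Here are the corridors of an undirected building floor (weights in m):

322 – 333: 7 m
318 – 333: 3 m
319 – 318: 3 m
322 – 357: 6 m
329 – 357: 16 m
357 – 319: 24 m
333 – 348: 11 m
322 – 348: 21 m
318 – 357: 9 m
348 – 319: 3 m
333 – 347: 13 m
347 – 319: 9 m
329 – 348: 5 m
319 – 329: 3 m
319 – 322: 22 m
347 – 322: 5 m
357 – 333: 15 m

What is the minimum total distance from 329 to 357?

15 m

Enumerating some paths:
329 - 319 - 318 - 357: 3+3+9 = 15
329 - 357: 16 = 16
Cheapest is 329 - 319 - 318 - 357 at 15 m.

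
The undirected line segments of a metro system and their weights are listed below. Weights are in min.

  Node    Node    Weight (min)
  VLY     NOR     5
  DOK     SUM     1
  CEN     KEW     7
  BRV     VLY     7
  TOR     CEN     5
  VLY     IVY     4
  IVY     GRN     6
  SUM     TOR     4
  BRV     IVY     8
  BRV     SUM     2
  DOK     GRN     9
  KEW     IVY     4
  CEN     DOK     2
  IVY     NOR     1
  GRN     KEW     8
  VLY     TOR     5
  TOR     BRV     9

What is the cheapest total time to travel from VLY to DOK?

10 min

Running Dijkstra from VLY:
VLY: 0
IVY: 4  (via VLY)
TOR: 5  (via VLY)
NOR: 5  (via VLY)
BRV: 7  (via VLY)
KEW: 8  (via IVY)
SUM: 9  (via TOR)
GRN: 10  (via IVY)
DOK: 10  (via SUM)
Shortest route: VLY → TOR → SUM → DOK = 10 min.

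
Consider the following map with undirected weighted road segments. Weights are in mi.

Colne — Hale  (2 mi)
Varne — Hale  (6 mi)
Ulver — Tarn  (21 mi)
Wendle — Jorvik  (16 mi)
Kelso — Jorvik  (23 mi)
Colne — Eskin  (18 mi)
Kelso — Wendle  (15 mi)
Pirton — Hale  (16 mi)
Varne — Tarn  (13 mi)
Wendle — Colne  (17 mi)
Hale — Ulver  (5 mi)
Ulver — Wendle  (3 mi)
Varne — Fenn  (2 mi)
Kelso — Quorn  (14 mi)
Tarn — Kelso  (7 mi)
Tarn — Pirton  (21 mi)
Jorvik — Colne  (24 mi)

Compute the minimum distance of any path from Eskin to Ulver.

Shortest distances from Eskin:
Eskin: 0
Colne: 18  (via Eskin)
Hale: 20  (via Colne)
Ulver: 25  (via Hale)
Shortest route: Eskin → Colne → Hale → Ulver = 25 mi.

25 mi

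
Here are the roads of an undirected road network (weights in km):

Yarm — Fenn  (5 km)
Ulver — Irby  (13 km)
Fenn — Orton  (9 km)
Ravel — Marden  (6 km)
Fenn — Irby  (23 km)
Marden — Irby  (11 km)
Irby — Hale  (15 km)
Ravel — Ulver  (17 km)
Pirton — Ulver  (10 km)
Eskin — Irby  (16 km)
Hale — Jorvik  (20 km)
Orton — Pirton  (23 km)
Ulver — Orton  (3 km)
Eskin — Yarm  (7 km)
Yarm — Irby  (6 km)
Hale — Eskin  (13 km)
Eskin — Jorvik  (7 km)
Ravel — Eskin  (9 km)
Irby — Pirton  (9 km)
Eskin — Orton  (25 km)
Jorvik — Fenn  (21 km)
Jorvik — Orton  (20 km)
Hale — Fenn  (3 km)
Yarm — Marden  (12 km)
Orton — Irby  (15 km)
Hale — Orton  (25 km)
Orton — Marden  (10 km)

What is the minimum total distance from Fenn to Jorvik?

Running Dijkstra from Fenn:
Fenn: 0
Hale: 3  (via Fenn)
Yarm: 5  (via Fenn)
Orton: 9  (via Fenn)
Irby: 11  (via Yarm)
Eskin: 12  (via Yarm)
Ulver: 12  (via Orton)
Marden: 17  (via Yarm)
Jorvik: 19  (via Eskin)
Shortest route: Fenn–Yarm–Eskin–Jorvik = 19 km.

19 km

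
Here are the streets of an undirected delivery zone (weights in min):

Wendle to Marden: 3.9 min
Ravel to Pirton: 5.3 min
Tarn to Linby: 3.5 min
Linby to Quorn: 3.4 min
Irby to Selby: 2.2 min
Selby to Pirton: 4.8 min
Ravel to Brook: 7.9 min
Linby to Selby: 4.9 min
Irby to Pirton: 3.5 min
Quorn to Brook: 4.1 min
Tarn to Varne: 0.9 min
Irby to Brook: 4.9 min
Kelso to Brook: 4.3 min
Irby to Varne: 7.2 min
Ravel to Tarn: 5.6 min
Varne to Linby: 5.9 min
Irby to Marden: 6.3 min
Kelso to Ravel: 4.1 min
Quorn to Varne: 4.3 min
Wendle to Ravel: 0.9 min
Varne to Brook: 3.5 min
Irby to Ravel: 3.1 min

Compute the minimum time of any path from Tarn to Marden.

10.4 min

Candidate routes:
Tarn–Ravel–Irby–Marden: 5.6+3.1+6.3 = 15
Tarn–Varne–Irby–Marden: 0.9+7.2+6.3 = 14.4
Tarn–Ravel–Wendle–Marden: 5.6+0.9+3.9 = 10.4
Cheapest is Tarn–Ravel–Wendle–Marden at 10.4 min.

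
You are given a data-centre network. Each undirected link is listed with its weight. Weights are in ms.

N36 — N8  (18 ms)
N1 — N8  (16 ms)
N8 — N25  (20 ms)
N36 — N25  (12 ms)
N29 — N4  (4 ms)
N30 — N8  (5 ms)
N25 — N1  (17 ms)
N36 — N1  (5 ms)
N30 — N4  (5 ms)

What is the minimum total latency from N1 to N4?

Compare a few routes:
N1 → N36 → N8 → N30 → N4: 5+18+5+5 = 33
N1 → N8 → N30 → N4: 16+5+5 = 26
Cheapest is N1 → N8 → N30 → N4 at 26 ms.

26 ms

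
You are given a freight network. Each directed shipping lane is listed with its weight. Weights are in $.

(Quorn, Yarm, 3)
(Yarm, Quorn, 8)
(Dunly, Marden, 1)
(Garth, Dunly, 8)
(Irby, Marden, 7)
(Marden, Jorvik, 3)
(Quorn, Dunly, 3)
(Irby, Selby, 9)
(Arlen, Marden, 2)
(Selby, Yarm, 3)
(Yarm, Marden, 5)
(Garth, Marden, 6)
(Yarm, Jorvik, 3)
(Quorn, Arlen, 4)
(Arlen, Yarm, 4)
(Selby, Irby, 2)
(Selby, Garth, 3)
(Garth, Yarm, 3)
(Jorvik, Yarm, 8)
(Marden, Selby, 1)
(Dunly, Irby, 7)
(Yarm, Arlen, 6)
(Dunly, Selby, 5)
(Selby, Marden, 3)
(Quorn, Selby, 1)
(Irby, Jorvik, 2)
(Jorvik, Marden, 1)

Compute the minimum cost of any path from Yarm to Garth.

$8

Candidate routes:
Yarm - Marden - Selby - Garth: 5+1+3 = 9
Yarm - Jorvik - Marden - Selby - Garth: 3+1+1+3 = 8
Cheapest is Yarm - Jorvik - Marden - Selby - Garth at $8.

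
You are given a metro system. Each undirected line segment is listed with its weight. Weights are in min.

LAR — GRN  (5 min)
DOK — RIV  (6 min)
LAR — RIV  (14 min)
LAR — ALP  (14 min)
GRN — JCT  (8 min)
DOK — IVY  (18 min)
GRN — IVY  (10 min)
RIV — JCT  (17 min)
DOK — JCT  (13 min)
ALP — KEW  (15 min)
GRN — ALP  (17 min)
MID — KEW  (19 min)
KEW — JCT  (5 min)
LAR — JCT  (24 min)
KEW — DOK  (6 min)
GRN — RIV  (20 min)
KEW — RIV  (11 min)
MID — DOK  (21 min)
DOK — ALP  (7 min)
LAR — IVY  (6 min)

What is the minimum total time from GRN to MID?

32 min

Settle nodes by increasing distance from GRN:
GRN: 0
LAR: 5  (via GRN)
JCT: 8  (via GRN)
IVY: 10  (via GRN)
KEW: 13  (via JCT)
ALP: 17  (via GRN)
RIV: 19  (via LAR)
DOK: 19  (via KEW)
MID: 32  (via KEW)
Shortest route: GRN → JCT → KEW → MID = 32 min.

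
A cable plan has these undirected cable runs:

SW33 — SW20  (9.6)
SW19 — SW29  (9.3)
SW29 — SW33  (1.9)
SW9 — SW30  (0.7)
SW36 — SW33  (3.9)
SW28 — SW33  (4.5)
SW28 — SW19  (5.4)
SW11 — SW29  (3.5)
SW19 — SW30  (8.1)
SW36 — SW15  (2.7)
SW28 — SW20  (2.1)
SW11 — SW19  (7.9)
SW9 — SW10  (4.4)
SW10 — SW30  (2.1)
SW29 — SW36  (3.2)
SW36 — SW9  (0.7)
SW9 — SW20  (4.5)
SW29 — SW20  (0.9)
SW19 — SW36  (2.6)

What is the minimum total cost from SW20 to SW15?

Shortest distances from SW20:
SW20: 0
SW29: 0.9  (via SW20)
SW28: 2.1  (via SW20)
SW33: 2.8  (via SW29)
SW36: 4.1  (via SW29)
SW11: 4.4  (via SW29)
SW9: 4.5  (via SW20)
SW30: 5.2  (via SW9)
SW19: 6.7  (via SW36)
SW15: 6.8  (via SW36)
Shortest route: SW20 → SW29 → SW36 → SW15 = 6.8.

6.8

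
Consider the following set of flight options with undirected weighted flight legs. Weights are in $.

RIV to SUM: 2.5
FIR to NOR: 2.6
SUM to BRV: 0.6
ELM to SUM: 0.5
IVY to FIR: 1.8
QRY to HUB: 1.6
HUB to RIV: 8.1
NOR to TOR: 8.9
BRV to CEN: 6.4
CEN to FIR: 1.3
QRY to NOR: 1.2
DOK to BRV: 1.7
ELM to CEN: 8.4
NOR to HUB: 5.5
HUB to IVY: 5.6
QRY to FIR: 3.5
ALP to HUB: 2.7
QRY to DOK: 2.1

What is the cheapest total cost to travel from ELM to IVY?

Shortest distances from ELM:
ELM: 0
SUM: 0.5  (via ELM)
BRV: 1.1  (via SUM)
DOK: 2.8  (via BRV)
RIV: 3  (via SUM)
QRY: 4.9  (via DOK)
NOR: 6.1  (via QRY)
HUB: 6.5  (via QRY)
CEN: 7.5  (via BRV)
FIR: 8.4  (via QRY)
ALP: 9.2  (via HUB)
IVY: 10.2  (via FIR)
Shortest route: ELM–SUM–BRV–DOK–QRY–FIR–IVY = $10.2.

$10.2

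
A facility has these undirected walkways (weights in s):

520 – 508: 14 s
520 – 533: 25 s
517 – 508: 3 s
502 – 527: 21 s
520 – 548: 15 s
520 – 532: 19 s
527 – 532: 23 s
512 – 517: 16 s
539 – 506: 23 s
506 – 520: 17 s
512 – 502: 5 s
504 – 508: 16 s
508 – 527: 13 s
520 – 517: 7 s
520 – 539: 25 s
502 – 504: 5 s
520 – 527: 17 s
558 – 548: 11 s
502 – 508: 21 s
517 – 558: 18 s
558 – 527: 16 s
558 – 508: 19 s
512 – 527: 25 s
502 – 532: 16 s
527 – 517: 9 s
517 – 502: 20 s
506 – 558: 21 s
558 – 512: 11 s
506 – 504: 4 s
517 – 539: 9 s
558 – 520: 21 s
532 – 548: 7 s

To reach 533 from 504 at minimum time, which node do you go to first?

Compare a few routes:
504–506–520–533: 4+17+25 = 46
504–508–517–520–533: 16+3+7+25 = 51
504–508–520–533: 16+14+25 = 55
Cheapest is 504–506–520–533 at 46 s.
So from 504 the first move is to 506.

506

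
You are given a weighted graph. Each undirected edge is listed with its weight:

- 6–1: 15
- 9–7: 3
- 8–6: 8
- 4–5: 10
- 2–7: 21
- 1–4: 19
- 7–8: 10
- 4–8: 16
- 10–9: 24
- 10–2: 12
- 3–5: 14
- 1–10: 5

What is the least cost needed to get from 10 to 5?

Candidate routes:
10–1–4–5: 5+19+10 = 34
10–1–6–8–4–5: 5+15+8+16+10 = 54
Cheapest is 10–1–4–5 at 34.

34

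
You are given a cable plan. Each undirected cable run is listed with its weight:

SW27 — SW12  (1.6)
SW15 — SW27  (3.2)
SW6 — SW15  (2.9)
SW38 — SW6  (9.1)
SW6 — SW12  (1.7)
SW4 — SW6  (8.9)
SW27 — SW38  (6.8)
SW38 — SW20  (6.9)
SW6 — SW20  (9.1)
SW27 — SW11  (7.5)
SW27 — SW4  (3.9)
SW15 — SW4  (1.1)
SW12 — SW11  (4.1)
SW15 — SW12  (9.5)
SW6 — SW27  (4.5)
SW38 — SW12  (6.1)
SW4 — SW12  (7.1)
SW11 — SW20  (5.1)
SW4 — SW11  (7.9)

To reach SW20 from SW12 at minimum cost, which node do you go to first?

Compare a few routes:
SW12–SW6–SW20: 1.7+9.1 = 10.8
SW12–SW11–SW20: 4.1+5.1 = 9.2
Cheapest is SW12–SW11–SW20 at 9.2.
So from SW12 the first move is to SW11.

SW11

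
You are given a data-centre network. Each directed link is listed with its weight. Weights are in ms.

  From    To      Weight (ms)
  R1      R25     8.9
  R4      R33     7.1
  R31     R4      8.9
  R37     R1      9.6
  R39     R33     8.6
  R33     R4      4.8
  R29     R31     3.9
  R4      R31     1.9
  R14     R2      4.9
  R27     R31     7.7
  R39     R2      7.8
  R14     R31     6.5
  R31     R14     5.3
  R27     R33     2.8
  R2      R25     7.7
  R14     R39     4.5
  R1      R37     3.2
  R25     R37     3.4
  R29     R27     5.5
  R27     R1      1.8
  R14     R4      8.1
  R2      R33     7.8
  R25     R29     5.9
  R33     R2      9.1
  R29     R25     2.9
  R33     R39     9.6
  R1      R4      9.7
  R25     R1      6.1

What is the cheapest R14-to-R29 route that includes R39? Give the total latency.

Shortest R14→R39: R14 → R39 = 4.5
Shortest R39→R29: R39 → R2 → R25 → R29 = 21.4
Total via R39: 4.5 + 21.4 = 25.9 ms.

25.9 ms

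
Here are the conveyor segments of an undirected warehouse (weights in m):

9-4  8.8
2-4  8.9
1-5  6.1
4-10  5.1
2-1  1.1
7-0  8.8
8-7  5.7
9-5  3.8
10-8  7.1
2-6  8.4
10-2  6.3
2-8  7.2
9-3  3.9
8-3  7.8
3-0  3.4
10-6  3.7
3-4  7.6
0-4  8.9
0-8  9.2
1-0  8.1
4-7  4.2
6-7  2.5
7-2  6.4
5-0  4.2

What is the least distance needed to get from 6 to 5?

Settle nodes by increasing distance from 6:
6: 0
7: 2.5  (via 6)
10: 3.7  (via 6)
4: 6.7  (via 7)
8: 8.2  (via 7)
2: 8.4  (via 6)
1: 9.5  (via 2)
0: 11.3  (via 7)
3: 14.3  (via 4)
5: 15.5  (via 0)
Shortest route: 6 → 7 → 0 → 5 = 15.5 m.

15.5 m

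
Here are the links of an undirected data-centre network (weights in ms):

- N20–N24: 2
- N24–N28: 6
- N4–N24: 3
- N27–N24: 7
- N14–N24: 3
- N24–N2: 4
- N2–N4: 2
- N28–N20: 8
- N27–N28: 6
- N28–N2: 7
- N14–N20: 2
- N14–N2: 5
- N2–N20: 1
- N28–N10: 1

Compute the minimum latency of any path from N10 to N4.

10 ms

Settle nodes by increasing distance from N10:
N10: 0
N28: 1  (via N10)
N27: 7  (via N28)
N24: 7  (via N28)
N2: 8  (via N28)
N20: 9  (via N28)
N14: 10  (via N24)
N4: 10  (via N24)
Shortest route: N10 → N28 → N24 → N4 = 10 ms.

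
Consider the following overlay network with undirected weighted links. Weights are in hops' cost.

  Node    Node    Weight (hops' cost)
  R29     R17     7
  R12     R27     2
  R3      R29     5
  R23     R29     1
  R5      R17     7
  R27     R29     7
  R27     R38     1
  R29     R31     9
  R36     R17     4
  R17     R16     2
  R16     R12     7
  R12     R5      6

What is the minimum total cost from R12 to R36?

13 hops' cost

Running Dijkstra from R12:
R12: 0
R27: 2  (via R12)
R38: 3  (via R27)
R5: 6  (via R12)
R16: 7  (via R12)
R29: 9  (via R27)
R17: 9  (via R16)
R23: 10  (via R29)
R36: 13  (via R17)
Shortest route: R12–R16–R17–R36 = 13 hops' cost.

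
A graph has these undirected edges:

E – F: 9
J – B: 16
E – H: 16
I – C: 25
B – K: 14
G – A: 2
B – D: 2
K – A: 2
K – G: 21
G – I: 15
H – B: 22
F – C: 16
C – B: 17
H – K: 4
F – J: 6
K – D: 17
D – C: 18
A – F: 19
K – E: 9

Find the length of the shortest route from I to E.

Running Dijkstra from I:
I: 0
G: 15  (via I)
A: 17  (via G)
K: 19  (via A)
H: 23  (via K)
C: 25  (via I)
E: 28  (via K)
Shortest route: I → G → A → K → E = 28.

28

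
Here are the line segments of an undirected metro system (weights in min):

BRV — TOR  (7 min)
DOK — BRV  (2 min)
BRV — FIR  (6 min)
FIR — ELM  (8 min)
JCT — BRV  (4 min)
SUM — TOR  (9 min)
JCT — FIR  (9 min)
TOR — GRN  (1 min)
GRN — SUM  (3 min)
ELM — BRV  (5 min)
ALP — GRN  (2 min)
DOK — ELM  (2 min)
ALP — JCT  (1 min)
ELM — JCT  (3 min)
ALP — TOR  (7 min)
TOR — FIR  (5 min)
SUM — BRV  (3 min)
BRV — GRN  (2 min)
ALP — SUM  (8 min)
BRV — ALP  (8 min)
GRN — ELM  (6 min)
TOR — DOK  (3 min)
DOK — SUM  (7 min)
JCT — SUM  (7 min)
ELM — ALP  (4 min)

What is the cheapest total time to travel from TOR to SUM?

4 min

Shortest distances from TOR:
TOR: 0
GRN: 1  (via TOR)
BRV: 3  (via GRN)
ALP: 3  (via GRN)
DOK: 3  (via TOR)
JCT: 4  (via ALP)
SUM: 4  (via GRN)
Shortest route: TOR–GRN–SUM = 4 min.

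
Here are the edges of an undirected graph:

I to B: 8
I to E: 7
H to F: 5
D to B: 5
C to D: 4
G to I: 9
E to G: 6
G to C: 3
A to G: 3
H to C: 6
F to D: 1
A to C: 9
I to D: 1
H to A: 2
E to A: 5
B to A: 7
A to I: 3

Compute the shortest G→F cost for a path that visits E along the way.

15

Shortest G→E: G–E = 6
Best E to F: E–I–D–F costing 9
Total via E: 6 + 9 = 15.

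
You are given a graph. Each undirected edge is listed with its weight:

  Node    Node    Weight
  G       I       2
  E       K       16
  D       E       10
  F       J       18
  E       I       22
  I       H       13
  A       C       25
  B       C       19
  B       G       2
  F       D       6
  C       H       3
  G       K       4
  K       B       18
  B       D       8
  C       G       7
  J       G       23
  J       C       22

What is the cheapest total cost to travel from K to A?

Compare a few routes:
K–G–B–C–A: 4+2+19+25 = 50
K–G–I–H–C–A: 4+2+13+3+25 = 47
K–B–G–C–A: 18+2+7+25 = 52
K–G–C–A: 4+7+25 = 36
Cheapest is K–G–C–A at 36.

36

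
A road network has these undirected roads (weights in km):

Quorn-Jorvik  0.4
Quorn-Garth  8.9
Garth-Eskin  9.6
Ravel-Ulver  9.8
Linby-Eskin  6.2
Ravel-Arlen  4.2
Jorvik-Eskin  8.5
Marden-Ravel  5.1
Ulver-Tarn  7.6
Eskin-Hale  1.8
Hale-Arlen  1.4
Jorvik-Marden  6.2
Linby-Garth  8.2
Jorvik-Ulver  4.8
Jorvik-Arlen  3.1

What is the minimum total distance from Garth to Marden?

15.5 km

Candidate routes:
Garth–Eskin–Hale–Arlen–Jorvik–Marden: 9.6+1.8+1.4+3.1+6.2 = 22.1
Garth–Quorn–Jorvik–Marden: 8.9+0.4+6.2 = 15.5
Garth–Eskin–Hale–Arlen–Ravel–Marden: 9.6+1.8+1.4+4.2+5.1 = 22.1
Garth–Quorn–Jorvik–Arlen–Ravel–Marden: 8.9+0.4+3.1+4.2+5.1 = 21.7
Cheapest is Garth–Quorn–Jorvik–Marden at 15.5 km.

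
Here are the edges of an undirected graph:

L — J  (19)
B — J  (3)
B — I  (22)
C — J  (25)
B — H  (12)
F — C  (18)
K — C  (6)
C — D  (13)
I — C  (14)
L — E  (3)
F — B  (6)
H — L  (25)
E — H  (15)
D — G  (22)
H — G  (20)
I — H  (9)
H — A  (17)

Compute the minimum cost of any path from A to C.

40

Enumerating some paths:
A - H - B - F - C: 17+12+6+18 = 53
A - H - I - C: 17+9+14 = 40
A - H - B - J - C: 17+12+3+25 = 57
A - H - B - I - C: 17+12+22+14 = 65
The minimum is 40 via A - H - I - C.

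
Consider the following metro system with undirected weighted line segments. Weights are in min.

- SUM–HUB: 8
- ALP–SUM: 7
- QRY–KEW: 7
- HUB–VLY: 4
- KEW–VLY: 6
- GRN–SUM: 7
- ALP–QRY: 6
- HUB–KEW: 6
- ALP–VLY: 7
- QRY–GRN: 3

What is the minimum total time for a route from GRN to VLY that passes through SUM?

Shortest GRN→SUM: GRN → SUM = 7
Best SUM to VLY: SUM → HUB → VLY costing 12
Total via SUM: 7 + 12 = 19 min.

19 min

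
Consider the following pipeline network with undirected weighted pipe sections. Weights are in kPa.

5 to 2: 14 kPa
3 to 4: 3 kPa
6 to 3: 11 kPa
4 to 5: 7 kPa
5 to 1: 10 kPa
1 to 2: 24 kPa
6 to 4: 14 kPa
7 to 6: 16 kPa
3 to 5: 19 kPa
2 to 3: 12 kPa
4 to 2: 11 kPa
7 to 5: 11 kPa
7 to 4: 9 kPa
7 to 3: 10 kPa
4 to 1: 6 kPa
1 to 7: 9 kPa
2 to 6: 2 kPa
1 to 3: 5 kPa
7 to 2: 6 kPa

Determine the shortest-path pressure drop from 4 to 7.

9 kPa

Compare a few routes:
4 - 7: 9 = 9
4 - 3 - 7: 3+10 = 13
The minimum is 9 kPa via 4 - 7.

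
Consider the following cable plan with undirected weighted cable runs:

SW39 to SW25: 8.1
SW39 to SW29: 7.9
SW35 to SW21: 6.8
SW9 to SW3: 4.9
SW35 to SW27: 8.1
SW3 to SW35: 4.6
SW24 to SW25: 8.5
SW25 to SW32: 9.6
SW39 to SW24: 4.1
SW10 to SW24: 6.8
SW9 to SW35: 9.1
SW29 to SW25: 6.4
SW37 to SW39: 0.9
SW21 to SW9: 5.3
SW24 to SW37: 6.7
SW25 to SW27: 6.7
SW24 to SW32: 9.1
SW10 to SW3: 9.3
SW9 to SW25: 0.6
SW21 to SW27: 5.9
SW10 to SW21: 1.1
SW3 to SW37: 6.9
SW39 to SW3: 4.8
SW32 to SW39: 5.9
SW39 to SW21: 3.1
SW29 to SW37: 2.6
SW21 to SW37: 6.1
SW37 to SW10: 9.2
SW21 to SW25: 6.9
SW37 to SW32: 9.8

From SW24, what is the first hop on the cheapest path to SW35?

Compare a few routes:
SW24 - SW10 - SW21 - SW35: 6.8+1.1+6.8 = 14.7
SW24 - SW39 - SW3 - SW35: 4.1+4.8+4.6 = 13.5
SW24 - SW39 - SW21 - SW35: 4.1+3.1+6.8 = 14
The minimum is 13.5 via SW24 - SW39 - SW3 - SW35.
So from SW24 the first move is to SW39.

SW39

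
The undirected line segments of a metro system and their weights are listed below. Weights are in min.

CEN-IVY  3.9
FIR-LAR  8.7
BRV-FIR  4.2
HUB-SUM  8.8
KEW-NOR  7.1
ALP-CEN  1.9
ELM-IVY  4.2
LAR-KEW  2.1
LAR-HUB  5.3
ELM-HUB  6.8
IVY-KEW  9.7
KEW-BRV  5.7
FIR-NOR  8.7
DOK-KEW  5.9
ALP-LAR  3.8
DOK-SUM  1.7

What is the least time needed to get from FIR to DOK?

15.8 min

Candidate routes:
FIR–NOR–KEW–DOK: 8.7+7.1+5.9 = 21.7
FIR–LAR–HUB–SUM–DOK: 8.7+5.3+8.8+1.7 = 24.5
FIR–LAR–KEW–DOK: 8.7+2.1+5.9 = 16.7
FIR–BRV–KEW–DOK: 4.2+5.7+5.9 = 15.8
Cheapest is FIR–BRV–KEW–DOK at 15.8 min.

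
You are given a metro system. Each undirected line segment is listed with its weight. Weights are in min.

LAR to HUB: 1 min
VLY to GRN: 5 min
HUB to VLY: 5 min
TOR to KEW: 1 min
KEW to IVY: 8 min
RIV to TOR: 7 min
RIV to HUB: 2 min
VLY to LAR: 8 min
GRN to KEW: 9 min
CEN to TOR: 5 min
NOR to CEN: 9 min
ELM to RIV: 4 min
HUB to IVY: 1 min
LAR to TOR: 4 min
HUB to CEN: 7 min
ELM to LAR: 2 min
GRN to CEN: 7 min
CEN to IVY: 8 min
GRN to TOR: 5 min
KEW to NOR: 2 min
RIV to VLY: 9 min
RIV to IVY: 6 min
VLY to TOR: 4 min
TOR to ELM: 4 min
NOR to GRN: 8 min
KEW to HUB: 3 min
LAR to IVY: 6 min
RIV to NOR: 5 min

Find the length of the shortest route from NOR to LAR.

6 min

Settle nodes by increasing distance from NOR:
NOR: 0
KEW: 2  (via NOR)
TOR: 3  (via KEW)
HUB: 5  (via KEW)
RIV: 5  (via NOR)
IVY: 6  (via HUB)
LAR: 6  (via HUB)
Shortest route: NOR–KEW–HUB–LAR = 6 min.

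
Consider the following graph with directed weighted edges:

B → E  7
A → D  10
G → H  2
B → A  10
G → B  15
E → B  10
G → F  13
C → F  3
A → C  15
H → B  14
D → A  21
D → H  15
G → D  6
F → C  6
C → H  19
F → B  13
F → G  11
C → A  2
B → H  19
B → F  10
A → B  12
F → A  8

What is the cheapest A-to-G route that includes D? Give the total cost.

60

Best A to D: A–D costing 10
Best D to G: D–H–B–F–G costing 50
Total via D: 10 + 50 = 60.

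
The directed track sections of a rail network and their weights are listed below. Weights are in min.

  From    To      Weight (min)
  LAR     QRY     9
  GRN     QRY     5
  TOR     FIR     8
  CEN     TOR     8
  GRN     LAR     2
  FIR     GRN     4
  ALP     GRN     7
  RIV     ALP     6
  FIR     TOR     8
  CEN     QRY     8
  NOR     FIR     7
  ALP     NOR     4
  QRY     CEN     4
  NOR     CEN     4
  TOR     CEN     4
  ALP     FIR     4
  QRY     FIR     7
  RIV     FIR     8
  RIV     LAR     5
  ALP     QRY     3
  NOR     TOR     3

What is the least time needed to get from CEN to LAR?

Settle nodes by increasing distance from CEN:
CEN: 0
QRY: 8  (via CEN)
TOR: 8  (via CEN)
FIR: 15  (via QRY)
GRN: 19  (via FIR)
LAR: 21  (via GRN)
Shortest route: CEN → QRY → FIR → GRN → LAR = 21 min.

21 min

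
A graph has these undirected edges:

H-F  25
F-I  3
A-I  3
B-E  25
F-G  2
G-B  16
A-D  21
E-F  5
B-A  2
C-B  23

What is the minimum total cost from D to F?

Shortest distances from D:
D: 0
A: 21  (via D)
B: 23  (via A)
I: 24  (via A)
F: 27  (via I)
Shortest route: D–A–I–F = 27.

27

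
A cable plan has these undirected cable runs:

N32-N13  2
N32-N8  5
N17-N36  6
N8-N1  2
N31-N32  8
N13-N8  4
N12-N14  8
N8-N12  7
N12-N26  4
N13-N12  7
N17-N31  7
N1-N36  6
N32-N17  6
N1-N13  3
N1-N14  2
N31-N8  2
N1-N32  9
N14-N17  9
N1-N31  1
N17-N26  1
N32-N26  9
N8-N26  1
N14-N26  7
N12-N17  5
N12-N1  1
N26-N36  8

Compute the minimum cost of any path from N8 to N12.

Enumerating some paths:
N8 - N12: 7 = 7
N8 - N26 - N12: 1+4 = 5
N8 - N1 - N12: 2+1 = 3
N8 - N31 - N1 - N12: 2+1+1 = 4
The minimum is 3 via N8 - N1 - N12.

3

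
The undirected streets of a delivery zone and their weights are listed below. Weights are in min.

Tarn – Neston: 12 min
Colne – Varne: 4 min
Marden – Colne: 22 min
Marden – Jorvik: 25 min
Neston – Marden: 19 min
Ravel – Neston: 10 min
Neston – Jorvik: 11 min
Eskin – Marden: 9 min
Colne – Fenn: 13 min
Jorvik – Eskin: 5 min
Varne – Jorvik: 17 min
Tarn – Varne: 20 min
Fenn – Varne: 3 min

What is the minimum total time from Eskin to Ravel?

26 min

Candidate routes:
Eskin - Jorvik - Neston - Ravel: 5+11+10 = 26
Eskin - Marden - Neston - Ravel: 9+19+10 = 38
Cheapest is Eskin - Jorvik - Neston - Ravel at 26 min.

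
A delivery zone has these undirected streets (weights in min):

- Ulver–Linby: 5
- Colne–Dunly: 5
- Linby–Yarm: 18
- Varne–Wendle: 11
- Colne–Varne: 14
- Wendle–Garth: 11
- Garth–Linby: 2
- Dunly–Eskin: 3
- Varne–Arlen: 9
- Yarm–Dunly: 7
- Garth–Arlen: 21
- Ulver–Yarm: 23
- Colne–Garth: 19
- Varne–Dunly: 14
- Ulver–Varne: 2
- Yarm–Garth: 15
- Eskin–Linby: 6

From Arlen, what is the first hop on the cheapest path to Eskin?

Varne

Compare a few routes:
Arlen - Varne - Ulver - Linby - Eskin: 9+2+5+6 = 22
Arlen - Varne - Colne - Dunly - Eskin: 9+14+5+3 = 31
Arlen - Varne - Dunly - Eskin: 9+14+3 = 26
Arlen - Garth - Linby - Eskin: 21+2+6 = 29
The minimum is 22 min via Arlen - Varne - Ulver - Linby - Eskin.
So from Arlen the first move is to Varne.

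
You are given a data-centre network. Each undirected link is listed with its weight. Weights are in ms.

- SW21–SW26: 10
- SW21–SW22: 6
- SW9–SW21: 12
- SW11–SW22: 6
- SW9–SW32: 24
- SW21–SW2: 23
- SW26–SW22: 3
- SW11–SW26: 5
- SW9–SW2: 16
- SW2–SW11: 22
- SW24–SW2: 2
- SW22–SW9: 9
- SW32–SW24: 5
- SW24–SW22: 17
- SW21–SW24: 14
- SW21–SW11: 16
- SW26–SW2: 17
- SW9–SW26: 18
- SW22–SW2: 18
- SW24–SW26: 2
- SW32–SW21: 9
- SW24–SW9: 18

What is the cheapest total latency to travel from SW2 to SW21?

13 ms

Settle nodes by increasing distance from SW2:
SW2: 0
SW24: 2  (via SW2)
SW26: 4  (via SW24)
SW32: 7  (via SW24)
SW22: 7  (via SW26)
SW11: 9  (via SW26)
SW21: 13  (via SW22)
Shortest route: SW2–SW24–SW26–SW22–SW21 = 13 ms.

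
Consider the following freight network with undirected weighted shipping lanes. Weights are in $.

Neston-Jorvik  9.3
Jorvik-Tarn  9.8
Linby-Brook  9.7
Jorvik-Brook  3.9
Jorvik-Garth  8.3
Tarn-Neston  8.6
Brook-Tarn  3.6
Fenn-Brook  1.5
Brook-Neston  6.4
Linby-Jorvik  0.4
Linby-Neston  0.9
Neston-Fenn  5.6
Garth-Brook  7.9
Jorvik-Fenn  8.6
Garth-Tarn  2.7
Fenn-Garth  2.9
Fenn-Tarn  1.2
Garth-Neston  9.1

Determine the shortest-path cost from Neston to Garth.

$8.5

Enumerating some paths:
Neston - Linby - Jorvik - Garth: 0.9+0.4+8.3 = 9.6
Neston - Fenn - Garth: 5.6+2.9 = 8.5
Neston - Fenn - Tarn - Garth: 5.6+1.2+2.7 = 9.5
Neston - Garth: 9.1 = 9.1
Cheapest is Neston - Fenn - Garth at $8.5.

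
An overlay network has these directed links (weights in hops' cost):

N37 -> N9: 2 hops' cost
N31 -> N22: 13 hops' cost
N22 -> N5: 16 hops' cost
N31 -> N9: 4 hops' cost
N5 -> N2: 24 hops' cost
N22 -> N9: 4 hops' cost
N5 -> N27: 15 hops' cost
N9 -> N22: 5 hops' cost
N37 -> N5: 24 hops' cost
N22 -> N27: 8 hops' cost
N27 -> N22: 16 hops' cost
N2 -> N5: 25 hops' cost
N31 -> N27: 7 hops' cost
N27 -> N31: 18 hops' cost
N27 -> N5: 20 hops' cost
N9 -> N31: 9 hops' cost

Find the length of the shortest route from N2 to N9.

60 hops' cost

Settle nodes by increasing distance from N2:
N2: 0
N5: 25  (via N2)
N27: 40  (via N5)
N22: 56  (via N27)
N31: 58  (via N27)
N9: 60  (via N22)
Shortest route: N2–N5–N27–N22–N9 = 60 hops' cost.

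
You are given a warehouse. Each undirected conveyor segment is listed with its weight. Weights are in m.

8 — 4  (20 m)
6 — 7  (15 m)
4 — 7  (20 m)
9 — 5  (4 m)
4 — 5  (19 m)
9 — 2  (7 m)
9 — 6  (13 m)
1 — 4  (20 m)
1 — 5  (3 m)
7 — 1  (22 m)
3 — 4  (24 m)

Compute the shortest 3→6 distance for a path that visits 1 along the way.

Best 3 to 1: 3–4–1 costing 44
Shortest 1→6: 1–5–9–6 = 20
Total via 1: 44 + 20 = 64 m.

64 m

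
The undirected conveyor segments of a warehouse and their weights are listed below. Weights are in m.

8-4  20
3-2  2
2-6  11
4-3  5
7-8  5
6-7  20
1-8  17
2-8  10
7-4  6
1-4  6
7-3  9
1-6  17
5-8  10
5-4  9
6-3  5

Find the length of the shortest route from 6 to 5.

19 m

Enumerating some paths:
6–2–3–4–5: 11+2+5+9 = 27
6–3–4–5: 5+5+9 = 19
6–3–2–8–5: 5+2+10+10 = 27
The minimum is 19 m via 6–3–4–5.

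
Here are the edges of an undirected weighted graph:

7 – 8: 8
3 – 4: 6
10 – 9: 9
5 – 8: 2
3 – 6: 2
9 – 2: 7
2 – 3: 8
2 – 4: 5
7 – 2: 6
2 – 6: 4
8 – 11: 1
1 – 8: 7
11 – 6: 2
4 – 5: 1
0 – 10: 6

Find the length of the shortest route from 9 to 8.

Candidate routes:
9 → 2 → 6 → 11 → 8: 7+4+2+1 = 14
9 → 2 → 3 → 6 → 11 → 8: 7+8+2+2+1 = 20
9 → 2 → 4 → 5 → 8: 7+5+1+2 = 15
The minimum is 14 via 9 → 2 → 6 → 11 → 8.

14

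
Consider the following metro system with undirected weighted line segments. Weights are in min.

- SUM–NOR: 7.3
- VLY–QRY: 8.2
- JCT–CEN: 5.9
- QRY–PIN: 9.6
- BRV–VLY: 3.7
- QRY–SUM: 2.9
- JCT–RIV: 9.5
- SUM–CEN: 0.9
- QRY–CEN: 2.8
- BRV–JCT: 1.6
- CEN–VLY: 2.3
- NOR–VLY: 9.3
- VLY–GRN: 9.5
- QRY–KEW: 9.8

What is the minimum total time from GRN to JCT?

Shortest distances from GRN:
GRN: 0
VLY: 9.5  (via GRN)
CEN: 11.8  (via VLY)
SUM: 12.7  (via CEN)
BRV: 13.2  (via VLY)
QRY: 14.6  (via CEN)
JCT: 14.8  (via BRV)
Shortest route: GRN → VLY → BRV → JCT = 14.8 min.

14.8 min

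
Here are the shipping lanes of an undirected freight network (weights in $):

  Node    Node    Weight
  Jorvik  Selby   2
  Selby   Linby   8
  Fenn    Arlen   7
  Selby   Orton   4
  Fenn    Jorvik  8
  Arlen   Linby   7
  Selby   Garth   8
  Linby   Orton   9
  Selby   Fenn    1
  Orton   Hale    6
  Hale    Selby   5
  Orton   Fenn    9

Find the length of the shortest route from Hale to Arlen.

$13

Enumerating some paths:
Hale - Orton - Selby - Fenn - Arlen: 6+4+1+7 = 18
Hale - Selby - Linby - Arlen: 5+8+7 = 20
Hale - Selby - Fenn - Arlen: 5+1+7 = 13
Hale - Orton - Linby - Arlen: 6+9+7 = 22
Cheapest is Hale - Selby - Fenn - Arlen at $13.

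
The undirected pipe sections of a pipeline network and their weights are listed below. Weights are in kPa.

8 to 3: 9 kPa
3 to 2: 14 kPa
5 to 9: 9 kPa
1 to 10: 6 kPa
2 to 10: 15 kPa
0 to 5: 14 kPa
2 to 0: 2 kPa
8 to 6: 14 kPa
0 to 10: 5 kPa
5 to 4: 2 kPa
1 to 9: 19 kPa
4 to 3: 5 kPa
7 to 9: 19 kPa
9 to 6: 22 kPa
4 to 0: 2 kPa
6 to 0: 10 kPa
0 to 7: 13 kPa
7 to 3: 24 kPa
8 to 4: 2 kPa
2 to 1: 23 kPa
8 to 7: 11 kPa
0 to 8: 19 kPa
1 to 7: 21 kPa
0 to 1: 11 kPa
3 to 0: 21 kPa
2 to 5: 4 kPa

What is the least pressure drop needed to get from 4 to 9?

Candidate routes:
4 - 0 - 2 - 5 - 9: 2+2+4+9 = 17
4 - 5 - 9: 2+9 = 11
Cheapest is 4 - 5 - 9 at 11 kPa.

11 kPa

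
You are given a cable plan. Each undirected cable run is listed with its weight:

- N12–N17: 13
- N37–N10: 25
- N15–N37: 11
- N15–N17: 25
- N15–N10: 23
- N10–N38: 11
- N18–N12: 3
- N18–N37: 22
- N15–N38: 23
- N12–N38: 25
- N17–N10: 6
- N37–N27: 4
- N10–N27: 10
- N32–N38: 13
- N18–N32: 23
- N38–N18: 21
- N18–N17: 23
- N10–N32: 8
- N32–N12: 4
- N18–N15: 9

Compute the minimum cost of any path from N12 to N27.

22

Enumerating some paths:
N12 → N17 → N10 → N27: 13+6+10 = 29
N12 → N18 → N37 → N27: 3+22+4 = 29
N12 → N18 → N15 → N37 → N27: 3+9+11+4 = 27
N12 → N32 → N10 → N27: 4+8+10 = 22
Cheapest is N12 → N32 → N10 → N27 at 22.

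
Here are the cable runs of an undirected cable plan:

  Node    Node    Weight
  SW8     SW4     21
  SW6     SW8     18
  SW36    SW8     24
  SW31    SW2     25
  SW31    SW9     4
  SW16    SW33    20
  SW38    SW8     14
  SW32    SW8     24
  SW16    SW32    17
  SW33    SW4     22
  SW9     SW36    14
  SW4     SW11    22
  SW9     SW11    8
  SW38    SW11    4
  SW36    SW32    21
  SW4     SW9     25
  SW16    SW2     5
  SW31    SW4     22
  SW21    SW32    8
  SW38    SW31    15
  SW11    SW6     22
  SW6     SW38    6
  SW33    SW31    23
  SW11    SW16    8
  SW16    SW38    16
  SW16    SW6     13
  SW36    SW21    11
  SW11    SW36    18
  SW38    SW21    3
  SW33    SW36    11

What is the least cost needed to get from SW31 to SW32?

26

Compare a few routes:
SW31 → SW38 → SW21 → SW32: 15+3+8 = 26
SW31 → SW9 → SW11 → SW38 → SW21 → SW32: 4+8+4+3+8 = 27
Cheapest is SW31 → SW38 → SW21 → SW32 at 26.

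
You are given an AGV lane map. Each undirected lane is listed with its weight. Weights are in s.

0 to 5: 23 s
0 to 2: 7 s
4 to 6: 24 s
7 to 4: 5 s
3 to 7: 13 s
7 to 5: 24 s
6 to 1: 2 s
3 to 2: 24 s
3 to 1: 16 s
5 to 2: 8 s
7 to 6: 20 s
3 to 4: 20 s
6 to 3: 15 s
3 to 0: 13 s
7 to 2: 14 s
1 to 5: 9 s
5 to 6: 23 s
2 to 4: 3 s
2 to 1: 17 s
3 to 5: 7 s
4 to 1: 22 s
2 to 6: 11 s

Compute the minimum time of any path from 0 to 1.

Running Dijkstra from 0:
0: 0
2: 7  (via 0)
4: 10  (via 2)
3: 13  (via 0)
5: 15  (via 2)
7: 15  (via 4)
6: 18  (via 2)
1: 20  (via 6)
Shortest route: 0–2–6–1 = 20 s.

20 s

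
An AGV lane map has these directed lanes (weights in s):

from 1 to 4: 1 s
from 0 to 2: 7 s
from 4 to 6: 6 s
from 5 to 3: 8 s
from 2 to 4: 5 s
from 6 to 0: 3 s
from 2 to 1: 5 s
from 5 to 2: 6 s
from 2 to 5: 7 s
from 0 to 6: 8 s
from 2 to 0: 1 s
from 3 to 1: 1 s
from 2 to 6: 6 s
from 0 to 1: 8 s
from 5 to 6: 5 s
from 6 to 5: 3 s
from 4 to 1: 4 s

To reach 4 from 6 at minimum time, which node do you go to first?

0

Candidate routes:
6 - 0 - 1 - 4: 3+8+1 = 12
6 - 5 - 2 - 4: 3+6+5 = 14
6 - 5 - 3 - 1 - 4: 3+8+1+1 = 13
Cheapest is 6 - 0 - 1 - 4 at 12 s.
So from 6 the first move is to 0.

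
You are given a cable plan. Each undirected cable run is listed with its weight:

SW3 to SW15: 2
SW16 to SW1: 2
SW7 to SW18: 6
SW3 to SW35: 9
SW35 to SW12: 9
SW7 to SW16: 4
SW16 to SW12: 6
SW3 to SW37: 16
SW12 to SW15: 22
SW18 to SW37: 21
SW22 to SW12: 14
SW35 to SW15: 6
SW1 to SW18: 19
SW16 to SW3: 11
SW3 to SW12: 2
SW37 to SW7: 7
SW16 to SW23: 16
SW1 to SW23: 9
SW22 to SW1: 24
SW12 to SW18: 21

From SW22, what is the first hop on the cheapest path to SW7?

Enumerating some paths:
SW22 → SW12 → SW3 → SW16 → SW7: 14+2+11+4 = 31
SW22 → SW12 → SW16 → SW7: 14+6+4 = 24
SW22 → SW1 → SW16 → SW7: 24+2+4 = 30
Cheapest is SW22 → SW12 → SW16 → SW7 at 24.
So from SW22 the first move is to SW12.

SW12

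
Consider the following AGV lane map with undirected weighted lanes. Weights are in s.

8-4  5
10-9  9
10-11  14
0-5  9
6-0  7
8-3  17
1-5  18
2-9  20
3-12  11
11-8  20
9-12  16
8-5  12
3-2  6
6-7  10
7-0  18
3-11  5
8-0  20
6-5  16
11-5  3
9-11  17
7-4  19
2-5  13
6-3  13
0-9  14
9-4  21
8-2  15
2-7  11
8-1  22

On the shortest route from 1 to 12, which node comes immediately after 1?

5

Enumerating some paths:
1 → 5 → 11 → 3 → 12: 18+3+5+11 = 37
1 → 5 → 2 → 3 → 12: 18+13+6+11 = 48
The minimum is 37 s via 1 → 5 → 11 → 3 → 12.
So from 1 the first move is to 5.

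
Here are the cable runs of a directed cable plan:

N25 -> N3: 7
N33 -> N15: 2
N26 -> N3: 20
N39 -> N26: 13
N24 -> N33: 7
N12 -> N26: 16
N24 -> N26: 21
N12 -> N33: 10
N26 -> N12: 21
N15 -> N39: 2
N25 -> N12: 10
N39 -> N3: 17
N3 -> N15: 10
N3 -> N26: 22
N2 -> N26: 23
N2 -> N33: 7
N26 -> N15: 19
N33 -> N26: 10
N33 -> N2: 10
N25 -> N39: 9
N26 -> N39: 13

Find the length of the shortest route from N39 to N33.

Settle nodes by increasing distance from N39:
N39: 0
N26: 13  (via N39)
N3: 17  (via N39)
N15: 27  (via N3)
N12: 34  (via N26)
N33: 44  (via N12)
Shortest route: N39–N26–N12–N33 = 44.

44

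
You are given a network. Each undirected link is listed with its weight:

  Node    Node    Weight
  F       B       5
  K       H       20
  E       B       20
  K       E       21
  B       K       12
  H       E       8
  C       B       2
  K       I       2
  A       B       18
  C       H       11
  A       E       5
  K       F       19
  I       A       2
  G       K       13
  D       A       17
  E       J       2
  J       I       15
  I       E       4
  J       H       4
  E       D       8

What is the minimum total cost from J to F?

Candidate routes:
J → H → C → B → F: 4+11+2+5 = 22
J → E → B → F: 2+20+5 = 27
J → E → I → K → B → F: 2+4+2+12+5 = 25
The minimum is 22 via J → H → C → B → F.

22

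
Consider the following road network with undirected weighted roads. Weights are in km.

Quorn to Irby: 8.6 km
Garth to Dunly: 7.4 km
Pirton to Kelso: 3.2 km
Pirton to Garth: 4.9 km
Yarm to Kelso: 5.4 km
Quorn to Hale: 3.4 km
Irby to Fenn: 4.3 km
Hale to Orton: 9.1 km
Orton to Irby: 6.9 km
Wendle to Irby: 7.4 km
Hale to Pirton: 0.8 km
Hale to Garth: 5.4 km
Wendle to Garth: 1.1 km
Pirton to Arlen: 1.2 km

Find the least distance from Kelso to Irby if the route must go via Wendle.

Best Kelso to Wendle: Kelso–Pirton–Garth–Wendle costing 9.2
Shortest Wendle→Irby: Wendle–Irby = 7.4
Total via Wendle: 9.2 + 7.4 = 16.6 km.

16.6 km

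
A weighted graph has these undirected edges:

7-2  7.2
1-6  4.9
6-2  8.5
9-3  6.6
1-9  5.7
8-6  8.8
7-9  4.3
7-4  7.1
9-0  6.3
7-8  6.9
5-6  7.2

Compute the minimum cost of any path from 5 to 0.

Running Dijkstra from 5:
5: 0
6: 7.2  (via 5)
1: 12.1  (via 6)
2: 15.7  (via 6)
8: 16  (via 6)
9: 17.8  (via 1)
7: 22.1  (via 9)
0: 24.1  (via 9)
Shortest route: 5–6–1–9–0 = 24.1.

24.1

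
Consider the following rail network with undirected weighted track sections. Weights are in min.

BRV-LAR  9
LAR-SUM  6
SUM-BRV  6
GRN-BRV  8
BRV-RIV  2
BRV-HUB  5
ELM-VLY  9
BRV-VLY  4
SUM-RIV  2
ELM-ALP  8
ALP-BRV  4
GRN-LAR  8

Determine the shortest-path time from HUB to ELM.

17 min

Running Dijkstra from HUB:
HUB: 0
BRV: 5  (via HUB)
RIV: 7  (via BRV)
SUM: 9  (via RIV)
ALP: 9  (via BRV)
VLY: 9  (via BRV)
GRN: 13  (via BRV)
LAR: 14  (via BRV)
ELM: 17  (via ALP)
Shortest route: HUB–BRV–ALP–ELM = 17 min.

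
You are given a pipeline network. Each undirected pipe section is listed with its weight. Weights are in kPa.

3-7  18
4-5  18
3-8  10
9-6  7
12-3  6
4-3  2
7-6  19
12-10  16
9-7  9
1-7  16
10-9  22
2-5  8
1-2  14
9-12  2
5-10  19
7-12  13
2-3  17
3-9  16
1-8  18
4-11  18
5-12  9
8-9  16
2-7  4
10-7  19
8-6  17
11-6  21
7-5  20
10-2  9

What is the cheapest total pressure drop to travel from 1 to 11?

48 kPa

Running Dijkstra from 1:
1: 0
2: 14  (via 1)
7: 16  (via 1)
8: 18  (via 1)
5: 22  (via 2)
10: 23  (via 2)
9: 25  (via 7)
12: 27  (via 9)
3: 28  (via 8)
4: 30  (via 3)
6: 32  (via 9)
11: 48  (via 4)
Shortest route: 1 → 8 → 3 → 4 → 11 = 48 kPa.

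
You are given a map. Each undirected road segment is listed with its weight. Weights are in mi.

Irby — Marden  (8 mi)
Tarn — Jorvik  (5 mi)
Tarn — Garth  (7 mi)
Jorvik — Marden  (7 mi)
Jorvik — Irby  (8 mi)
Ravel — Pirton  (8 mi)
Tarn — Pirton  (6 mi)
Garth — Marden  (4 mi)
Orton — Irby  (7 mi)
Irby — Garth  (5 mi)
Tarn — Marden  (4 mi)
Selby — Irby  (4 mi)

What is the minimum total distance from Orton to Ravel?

Candidate routes:
Orton–Irby–Garth–Tarn–Pirton–Ravel: 7+5+7+6+8 = 33
Orton–Irby–Jorvik–Tarn–Pirton–Ravel: 7+8+5+6+8 = 34
Cheapest is Orton–Irby–Garth–Tarn–Pirton–Ravel at 33 mi.

33 mi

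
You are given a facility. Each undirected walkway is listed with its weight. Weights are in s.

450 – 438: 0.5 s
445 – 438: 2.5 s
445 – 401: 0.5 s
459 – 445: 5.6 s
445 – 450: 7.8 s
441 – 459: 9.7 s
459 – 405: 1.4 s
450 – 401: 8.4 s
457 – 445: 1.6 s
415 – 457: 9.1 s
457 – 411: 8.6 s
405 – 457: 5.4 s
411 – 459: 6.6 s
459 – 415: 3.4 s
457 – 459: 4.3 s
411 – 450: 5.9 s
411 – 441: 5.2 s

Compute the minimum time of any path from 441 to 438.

11.6 s

Candidate routes:
441 → 411 → 450 → 438: 5.2+5.9+0.5 = 11.6
441 → 459 → 445 → 438: 9.7+5.6+2.5 = 17.8
441 → 411 → 457 → 445 → 438: 5.2+8.6+1.6+2.5 = 17.9
The minimum is 11.6 s via 441 → 411 → 450 → 438.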